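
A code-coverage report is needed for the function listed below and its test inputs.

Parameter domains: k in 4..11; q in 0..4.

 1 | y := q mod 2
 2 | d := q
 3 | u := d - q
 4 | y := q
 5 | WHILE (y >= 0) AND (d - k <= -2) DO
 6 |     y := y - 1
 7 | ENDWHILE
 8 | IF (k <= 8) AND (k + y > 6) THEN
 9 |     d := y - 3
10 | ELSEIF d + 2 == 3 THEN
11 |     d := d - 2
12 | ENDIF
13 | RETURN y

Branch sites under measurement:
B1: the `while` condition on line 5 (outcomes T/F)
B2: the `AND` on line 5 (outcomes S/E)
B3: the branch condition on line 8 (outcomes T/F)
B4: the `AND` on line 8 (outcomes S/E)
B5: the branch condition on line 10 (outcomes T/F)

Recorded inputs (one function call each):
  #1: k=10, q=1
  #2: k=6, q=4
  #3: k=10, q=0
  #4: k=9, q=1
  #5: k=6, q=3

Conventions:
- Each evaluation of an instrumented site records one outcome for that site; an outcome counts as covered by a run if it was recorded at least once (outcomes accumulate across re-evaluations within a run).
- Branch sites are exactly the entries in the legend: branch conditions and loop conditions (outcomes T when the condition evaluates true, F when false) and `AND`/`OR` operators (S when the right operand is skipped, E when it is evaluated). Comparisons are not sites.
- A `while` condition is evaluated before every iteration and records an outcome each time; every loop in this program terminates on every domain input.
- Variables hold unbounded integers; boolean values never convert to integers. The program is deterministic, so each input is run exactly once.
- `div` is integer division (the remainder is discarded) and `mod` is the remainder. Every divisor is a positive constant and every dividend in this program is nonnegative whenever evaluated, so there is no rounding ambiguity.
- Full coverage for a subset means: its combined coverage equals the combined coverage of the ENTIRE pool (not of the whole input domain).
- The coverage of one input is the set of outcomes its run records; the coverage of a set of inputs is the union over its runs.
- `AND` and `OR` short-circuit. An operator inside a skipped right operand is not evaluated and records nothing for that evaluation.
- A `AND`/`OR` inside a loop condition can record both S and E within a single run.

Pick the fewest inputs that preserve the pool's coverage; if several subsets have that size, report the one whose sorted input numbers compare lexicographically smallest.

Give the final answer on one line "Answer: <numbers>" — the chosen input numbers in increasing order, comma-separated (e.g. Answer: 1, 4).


test 1 (k=10, q=1) fires B2->E, B1->T, B2->E, B1->T, B2->S, B1->F, B4->S, B3->F, B5->T; hits B1=T, B1=F, B2=S, B2=E, B3=F, B4=S, B5=T
test 2 (k=6, q=4) fires B2->E, B1->T, B2->E, B1->T, B2->E, B1->T, B2->E, B1->T, B2->E, B1->T, B2->S, B1->F, B4->E, B3->F, ...; hits B1=T, B1=F, B2=S, B2=E, B3=F, B4=E, B5=F
test 3 (k=10, q=0) fires B2->E, B1->T, B2->S, B1->F, B4->S, B3->F, B5->F; hits B1=T, B1=F, B2=S, B2=E, B3=F, B4=S, B5=F
test 4 (k=9, q=1) fires B2->E, B1->T, B2->E, B1->T, B2->S, B1->F, B4->S, B3->F, B5->T; hits B1=T, B1=F, B2=S, B2=E, B3=F, B4=S, B5=T
test 5 (k=6, q=3) fires B2->E, B1->T, B2->E, B1->T, B2->E, B1->T, B2->E, B1->T, B2->S, B1->F, B4->E, B3->F, B5->F; hits B1=T, B1=F, B2=S, B2=E, B3=F, B4=E, B5=F
union over all inputs: B1=T, B1=F, B2=S, B2=E, B3=F, B4=S, B4=E, B5=T, B5=F (9 outcomes)
size 1 is not enough: best union over all size-1 subsets is 7/9
the canonical winner is {1, 2}: size 2, full 9-outcome coverage, earliest index list among size-2 covers
Answer: 1, 2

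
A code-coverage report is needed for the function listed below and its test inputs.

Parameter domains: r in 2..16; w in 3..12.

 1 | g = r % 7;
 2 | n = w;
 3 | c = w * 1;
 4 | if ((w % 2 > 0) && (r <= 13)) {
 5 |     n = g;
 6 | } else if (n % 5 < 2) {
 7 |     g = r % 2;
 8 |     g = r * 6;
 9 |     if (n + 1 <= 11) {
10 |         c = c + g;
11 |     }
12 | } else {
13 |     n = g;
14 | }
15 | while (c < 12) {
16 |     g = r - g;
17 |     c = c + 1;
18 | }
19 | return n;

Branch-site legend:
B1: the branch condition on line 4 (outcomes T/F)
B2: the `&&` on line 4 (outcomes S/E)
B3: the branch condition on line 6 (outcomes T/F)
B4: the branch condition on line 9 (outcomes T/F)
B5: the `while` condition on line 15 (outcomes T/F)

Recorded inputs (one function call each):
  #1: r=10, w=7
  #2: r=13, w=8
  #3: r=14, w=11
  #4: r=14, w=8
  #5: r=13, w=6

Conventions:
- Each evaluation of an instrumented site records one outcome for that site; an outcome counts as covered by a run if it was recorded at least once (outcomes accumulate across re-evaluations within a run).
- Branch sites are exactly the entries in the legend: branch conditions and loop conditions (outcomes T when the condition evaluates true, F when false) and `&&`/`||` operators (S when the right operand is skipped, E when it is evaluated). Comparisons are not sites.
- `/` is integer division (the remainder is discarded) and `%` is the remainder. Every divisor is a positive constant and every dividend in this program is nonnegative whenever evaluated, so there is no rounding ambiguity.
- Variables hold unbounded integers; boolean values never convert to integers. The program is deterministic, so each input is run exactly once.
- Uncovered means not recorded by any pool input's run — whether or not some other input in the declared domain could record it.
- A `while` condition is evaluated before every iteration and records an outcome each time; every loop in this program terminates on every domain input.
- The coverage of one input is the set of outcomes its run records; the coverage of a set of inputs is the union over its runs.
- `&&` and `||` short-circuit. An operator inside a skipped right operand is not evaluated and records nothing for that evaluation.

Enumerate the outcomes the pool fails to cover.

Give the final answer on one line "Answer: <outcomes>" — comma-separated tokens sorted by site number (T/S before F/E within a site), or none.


input #1, r=10, w=7: events B2->E, B1->T, B5->T, B5->T, B5->T, B5->T, B5->T, B5->F; outcomes B1=T, B2=E, B5=T, B5=F
input #2, r=13, w=8: events B2->S, B1->F, B3->F, B5->T, B5->T, B5->T, B5->T, B5->F; outcomes B1=F, B2=S, B3=F, B5=T, B5=F
input #3, r=14, w=11: events B2->E, B1->F, B3->T, B4->F, B5->T, B5->F; outcomes B1=F, B2=E, B3=T, B4=F, B5=T, B5=F
input #4, r=14, w=8: events B2->S, B1->F, B3->F, B5->T, B5->T, B5->T, B5->T, B5->F; outcomes B1=F, B2=S, B3=F, B5=T, B5=F
input #5, r=13, w=6: events B2->S, B1->F, B3->T, B4->T, B5->F; outcomes B1=F, B2=S, B3=T, B4=T, B5=F
union over the pool: B1=T, B1=F, B2=S, B2=E, B3=T, B3=F, B4=T, B4=F, B5=T, B5=F
uncovered (0 of 10): none
Answer: none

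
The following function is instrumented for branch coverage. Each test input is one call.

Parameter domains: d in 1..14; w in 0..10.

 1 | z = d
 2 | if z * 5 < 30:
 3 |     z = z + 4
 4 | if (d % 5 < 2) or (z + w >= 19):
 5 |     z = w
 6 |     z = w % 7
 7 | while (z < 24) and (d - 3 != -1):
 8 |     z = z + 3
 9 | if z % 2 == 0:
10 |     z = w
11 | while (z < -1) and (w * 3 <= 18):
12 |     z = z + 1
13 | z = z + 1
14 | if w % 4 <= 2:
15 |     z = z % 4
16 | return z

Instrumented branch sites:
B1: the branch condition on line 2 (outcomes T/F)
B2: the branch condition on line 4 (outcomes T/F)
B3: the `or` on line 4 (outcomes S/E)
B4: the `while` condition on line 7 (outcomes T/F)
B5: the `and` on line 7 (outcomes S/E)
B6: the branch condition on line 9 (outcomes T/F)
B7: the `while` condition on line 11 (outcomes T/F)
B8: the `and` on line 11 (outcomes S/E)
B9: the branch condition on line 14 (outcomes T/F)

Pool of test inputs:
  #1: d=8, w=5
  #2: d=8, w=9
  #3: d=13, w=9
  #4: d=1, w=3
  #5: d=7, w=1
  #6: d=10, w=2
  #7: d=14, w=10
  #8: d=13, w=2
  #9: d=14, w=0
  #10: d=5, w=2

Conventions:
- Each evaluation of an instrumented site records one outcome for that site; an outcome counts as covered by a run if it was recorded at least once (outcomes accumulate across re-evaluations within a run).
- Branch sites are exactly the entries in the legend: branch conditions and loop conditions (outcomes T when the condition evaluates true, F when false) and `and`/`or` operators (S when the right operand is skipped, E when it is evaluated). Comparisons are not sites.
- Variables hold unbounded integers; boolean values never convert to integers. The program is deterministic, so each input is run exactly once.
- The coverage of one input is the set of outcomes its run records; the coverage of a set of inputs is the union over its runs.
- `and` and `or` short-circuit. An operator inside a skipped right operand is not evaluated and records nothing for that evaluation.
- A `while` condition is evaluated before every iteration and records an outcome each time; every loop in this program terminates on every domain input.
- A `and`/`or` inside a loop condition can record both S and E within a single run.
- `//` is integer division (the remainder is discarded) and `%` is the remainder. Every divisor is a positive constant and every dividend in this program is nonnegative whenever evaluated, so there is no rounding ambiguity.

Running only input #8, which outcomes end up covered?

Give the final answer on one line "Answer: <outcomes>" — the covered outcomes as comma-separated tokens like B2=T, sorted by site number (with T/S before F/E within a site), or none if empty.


Tracing the run of input #8 (d=13, w=2):
  B1->F, B3->E, B2->F, B5->E, B4->T, B5->E, B4->T, B5->E, B4->T, B5->E
  B4->T, B5->S, B4->F, B6->F, B8->S, B7->F, B9->T
as a set, this run covers: B1=F, B2=F, B3=E, B4=T, B4=F, B5=S, B5=E, B6=F, B7=F, B8=S, B9=T
Answer: B1=F, B2=F, B3=E, B4=T, B4=F, B5=S, B5=E, B6=F, B7=F, B8=S, B9=T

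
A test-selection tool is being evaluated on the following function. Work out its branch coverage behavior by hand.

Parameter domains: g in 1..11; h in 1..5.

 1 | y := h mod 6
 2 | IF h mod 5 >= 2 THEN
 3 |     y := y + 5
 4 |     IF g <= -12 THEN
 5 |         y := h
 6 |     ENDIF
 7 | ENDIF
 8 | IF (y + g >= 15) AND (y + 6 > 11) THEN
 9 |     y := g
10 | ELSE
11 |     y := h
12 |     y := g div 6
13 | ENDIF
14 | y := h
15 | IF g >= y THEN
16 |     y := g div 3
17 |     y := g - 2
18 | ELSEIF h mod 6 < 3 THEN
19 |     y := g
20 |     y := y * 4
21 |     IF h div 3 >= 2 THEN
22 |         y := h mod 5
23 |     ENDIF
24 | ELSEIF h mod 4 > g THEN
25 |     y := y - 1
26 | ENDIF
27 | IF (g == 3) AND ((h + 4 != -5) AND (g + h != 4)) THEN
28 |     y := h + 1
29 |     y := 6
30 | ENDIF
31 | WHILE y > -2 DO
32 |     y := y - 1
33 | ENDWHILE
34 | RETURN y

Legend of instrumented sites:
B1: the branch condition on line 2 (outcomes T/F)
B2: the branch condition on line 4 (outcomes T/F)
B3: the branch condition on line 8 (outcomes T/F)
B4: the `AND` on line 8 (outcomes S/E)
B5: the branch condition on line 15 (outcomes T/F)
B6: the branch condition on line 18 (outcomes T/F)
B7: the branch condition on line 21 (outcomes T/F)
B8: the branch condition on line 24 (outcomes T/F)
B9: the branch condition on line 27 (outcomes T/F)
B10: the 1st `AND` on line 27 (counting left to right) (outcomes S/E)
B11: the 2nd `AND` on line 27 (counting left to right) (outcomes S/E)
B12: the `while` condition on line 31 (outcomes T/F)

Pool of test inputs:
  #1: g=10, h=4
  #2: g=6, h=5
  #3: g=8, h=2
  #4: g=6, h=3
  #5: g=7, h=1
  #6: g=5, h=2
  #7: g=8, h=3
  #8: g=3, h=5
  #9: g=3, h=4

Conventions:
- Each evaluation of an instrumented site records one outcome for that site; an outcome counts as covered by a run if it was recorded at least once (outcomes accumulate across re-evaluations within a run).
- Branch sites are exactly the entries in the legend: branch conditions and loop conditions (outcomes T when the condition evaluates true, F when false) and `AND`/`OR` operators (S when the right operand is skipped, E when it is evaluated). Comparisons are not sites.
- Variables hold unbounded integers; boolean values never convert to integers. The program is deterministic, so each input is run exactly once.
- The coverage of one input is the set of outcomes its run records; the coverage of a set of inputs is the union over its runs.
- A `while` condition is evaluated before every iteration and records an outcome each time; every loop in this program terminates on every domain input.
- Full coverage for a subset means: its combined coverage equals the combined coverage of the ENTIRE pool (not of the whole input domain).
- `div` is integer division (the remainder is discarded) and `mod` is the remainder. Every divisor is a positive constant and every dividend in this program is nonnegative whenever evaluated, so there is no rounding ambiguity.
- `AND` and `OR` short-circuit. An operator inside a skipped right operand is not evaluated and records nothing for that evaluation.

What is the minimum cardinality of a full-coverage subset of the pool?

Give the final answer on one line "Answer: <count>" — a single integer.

run #1 (g=10, h=4) runs B1->T, B2->F, B4->E, B3->T, B5->T, B10->S, B9->F, B12->T, B12->T, B12->T, B12->T, B12->T, B12->T, B12->T, ...; records B1=T, B2=F, B3=T, B4=E, B5=T, B9=F, B10=S, B12=T, B12=F
run #2 (g=6, h=5) runs B1->F, B4->S, B3->F, B5->T, B10->S, B9->F, B12->T, B12->T, B12->T, B12->T, B12->T, B12->T, B12->F; records B1=F, B3=F, B4=S, B5=T, B9=F, B10=S, B12=T, B12=F
run #3 (g=8, h=2) runs B1->T, B2->F, B4->E, B3->T, B5->T, B10->S, B9->F, B12->T, B12->T, B12->T, B12->T, B12->T, B12->T, B12->T, ...; records B1=T, B2=F, B3=T, B4=E, B5=T, B9=F, B10=S, B12=T, B12=F
run #4 (g=6, h=3) runs B1->T, B2->F, B4->S, B3->F, B5->T, B10->S, B9->F, B12->T, B12->T, B12->T, B12->T, B12->T, B12->T, B12->F; records B1=T, B2=F, B3=F, B4=S, B5=T, B9=F, B10=S, B12=T, B12=F
run #5 (g=7, h=1) runs B1->F, B4->S, B3->F, B5->T, B10->S, B9->F, B12->T, B12->T, B12->T, B12->T, B12->T, B12->T, B12->T, B12->F; records B1=F, B3=F, B4=S, B5=T, B9=F, B10=S, B12=T, B12=F
run #6 (g=5, h=2) runs B1->T, B2->F, B4->S, B3->F, B5->T, B10->S, B9->F, B12->T, B12->T, B12->T, B12->T, B12->T, B12->F; records B1=T, B2=F, B3=F, B4=S, B5=T, B9=F, B10=S, B12=T, B12=F
run #7 (g=8, h=3) runs B1->T, B2->F, B4->E, B3->T, B5->T, B10->S, B9->F, B12->T, B12->T, B12->T, B12->T, B12->T, B12->T, B12->T, ...; records B1=T, B2=F, B3=T, B4=E, B5=T, B9=F, B10=S, B12=T, B12=F
run #8 (g=3, h=5) runs B1->F, B4->S, B3->F, B5->F, B6->F, B8->F, B10->E, B11->E, B9->T, B12->T, B12->T, B12->T, B12->T, B12->T, ...; records B1=F, B3=F, B4=S, B5=F, B6=F, B8=F, B9=T, B10=E, B11=E, B12=T, B12=F
run #9 (g=3, h=4) runs B1->T, B2->F, B4->S, B3->F, B5->F, B6->F, B8->F, B10->E, B11->E, B9->T, B12->T, B12->T, B12->T, B12->T, ...; records B1=T, B2=F, B3=F, B4=S, B5=F, B6=F, B8=F, B9=T, B10=E, B11=E, B12=T, B12=F
together the pool reaches 18 outcomes: B1=T, B1=F, B2=F, B3=T, B3=F, B4=S, B4=E, B5=T, B5=F, B6=F, B8=F, B9=T, B9=F, B10=S, B10=E, B11=E, B12=T, B12=F
checked all size-1 subsets: none covers 18 outcomes (max 12/18)
at size 2, {1, 8} reaches all 18 outcomes; every lexicographically earlier size-2 subset fails

Answer: 2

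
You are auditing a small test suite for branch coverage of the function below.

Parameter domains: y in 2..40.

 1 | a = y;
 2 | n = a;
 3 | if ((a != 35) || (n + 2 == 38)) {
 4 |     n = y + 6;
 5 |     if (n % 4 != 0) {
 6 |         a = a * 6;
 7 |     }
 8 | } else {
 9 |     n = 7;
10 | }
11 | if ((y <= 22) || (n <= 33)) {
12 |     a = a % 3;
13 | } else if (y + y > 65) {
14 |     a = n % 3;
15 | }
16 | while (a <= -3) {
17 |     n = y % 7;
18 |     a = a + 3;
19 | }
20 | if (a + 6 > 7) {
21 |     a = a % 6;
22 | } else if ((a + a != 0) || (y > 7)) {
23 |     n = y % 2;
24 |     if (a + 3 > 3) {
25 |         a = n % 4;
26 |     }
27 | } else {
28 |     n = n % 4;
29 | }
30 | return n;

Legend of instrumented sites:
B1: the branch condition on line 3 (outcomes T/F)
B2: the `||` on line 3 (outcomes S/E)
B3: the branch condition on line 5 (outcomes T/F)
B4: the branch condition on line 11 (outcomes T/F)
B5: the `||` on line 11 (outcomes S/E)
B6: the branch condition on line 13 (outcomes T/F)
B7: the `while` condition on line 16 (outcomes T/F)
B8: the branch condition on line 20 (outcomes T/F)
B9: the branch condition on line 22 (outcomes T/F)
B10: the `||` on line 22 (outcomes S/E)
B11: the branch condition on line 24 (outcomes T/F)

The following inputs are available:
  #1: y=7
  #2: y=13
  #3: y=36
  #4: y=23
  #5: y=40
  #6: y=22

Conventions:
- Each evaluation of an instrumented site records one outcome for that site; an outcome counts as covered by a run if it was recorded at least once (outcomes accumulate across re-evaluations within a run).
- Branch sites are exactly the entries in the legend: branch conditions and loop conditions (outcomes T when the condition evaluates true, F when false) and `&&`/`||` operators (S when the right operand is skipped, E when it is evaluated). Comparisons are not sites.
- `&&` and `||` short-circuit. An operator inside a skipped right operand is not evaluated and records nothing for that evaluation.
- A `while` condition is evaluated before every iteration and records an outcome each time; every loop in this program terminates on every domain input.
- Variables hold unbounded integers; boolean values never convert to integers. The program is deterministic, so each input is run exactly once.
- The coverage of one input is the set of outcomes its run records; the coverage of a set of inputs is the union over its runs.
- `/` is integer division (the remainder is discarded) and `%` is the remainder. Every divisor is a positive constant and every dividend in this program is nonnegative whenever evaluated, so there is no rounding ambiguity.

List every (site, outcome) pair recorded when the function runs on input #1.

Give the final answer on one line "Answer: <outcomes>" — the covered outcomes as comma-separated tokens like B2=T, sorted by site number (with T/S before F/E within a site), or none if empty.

Simulating input #1 (y=7) step by step:
  B2->S, B1->T, B3->T, B5->S, B4->T, B7->F, B8->F, B10->E, B9->F
as a set, this run covers: B1=T, B2=S, B3=T, B4=T, B5=S, B7=F, B8=F, B9=F, B10=E

Answer: B1=T, B2=S, B3=T, B4=T, B5=S, B7=F, B8=F, B9=F, B10=E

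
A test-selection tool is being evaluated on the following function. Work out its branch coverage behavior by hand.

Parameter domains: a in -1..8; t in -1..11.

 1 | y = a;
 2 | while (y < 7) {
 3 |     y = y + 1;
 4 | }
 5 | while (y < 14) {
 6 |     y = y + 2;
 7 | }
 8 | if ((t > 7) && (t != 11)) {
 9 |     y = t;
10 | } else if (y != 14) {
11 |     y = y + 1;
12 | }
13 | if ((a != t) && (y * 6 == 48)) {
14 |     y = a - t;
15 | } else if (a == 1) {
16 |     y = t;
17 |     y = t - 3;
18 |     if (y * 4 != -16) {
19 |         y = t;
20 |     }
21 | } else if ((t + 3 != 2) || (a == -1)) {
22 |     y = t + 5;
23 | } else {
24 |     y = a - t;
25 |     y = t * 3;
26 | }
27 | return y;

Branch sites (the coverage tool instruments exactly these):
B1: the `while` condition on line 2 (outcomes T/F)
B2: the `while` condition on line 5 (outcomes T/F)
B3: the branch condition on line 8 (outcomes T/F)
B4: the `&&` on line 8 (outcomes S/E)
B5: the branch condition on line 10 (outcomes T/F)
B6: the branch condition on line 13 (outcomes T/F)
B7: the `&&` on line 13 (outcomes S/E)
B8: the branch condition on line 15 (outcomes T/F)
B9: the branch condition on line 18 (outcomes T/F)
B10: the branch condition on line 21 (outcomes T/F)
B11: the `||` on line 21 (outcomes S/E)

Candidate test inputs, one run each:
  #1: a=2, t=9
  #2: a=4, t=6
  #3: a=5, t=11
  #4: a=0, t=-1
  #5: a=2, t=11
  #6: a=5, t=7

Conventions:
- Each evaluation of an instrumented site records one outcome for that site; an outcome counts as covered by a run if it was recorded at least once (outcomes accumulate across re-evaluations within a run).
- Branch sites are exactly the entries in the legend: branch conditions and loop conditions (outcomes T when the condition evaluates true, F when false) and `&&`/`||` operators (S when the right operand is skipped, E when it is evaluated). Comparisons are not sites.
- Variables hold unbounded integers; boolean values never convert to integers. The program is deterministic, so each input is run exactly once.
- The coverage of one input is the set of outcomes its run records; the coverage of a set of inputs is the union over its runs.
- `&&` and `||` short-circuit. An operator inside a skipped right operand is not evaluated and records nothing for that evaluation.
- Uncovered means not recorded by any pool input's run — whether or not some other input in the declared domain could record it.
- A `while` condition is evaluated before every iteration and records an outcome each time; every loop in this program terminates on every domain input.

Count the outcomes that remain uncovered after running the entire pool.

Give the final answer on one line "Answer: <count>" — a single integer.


input #1, a=2, t=9: events B1->T, B1->T, B1->T, B1->T, B1->T, B1->F, B2->T, B2->T, B2->T, B2->T, B2->F, B4->E, B3->T, B7->E, ...; outcomes B1=T, B1=F, B2=T, B2=F, B3=T, B4=E, B6=F, B7=E, B8=F, B10=T, B11=S
input #2, a=4, t=6: events B1->T, B1->T, B1->T, B1->F, B2->T, B2->T, B2->T, B2->T, B2->F, B4->S, B3->F, B5->T, B7->E, B6->F, ...; outcomes B1=T, B1=F, B2=T, B2=F, B3=F, B4=S, B5=T, B6=F, B7=E, B8=F, B10=T, B11=S
input #3, a=5, t=11: events B1->T, B1->T, B1->F, B2->T, B2->T, B2->T, B2->T, B2->F, B4->E, B3->F, B5->T, B7->E, B6->F, B8->F, ...; outcomes B1=T, B1=F, B2=T, B2=F, B3=F, B4=E, B5=T, B6=F, B7=E, B8=F, B10=T, B11=S
input #4, a=0, t=-1: events B1->T, B1->T, B1->T, B1->T, B1->T, B1->T, B1->T, B1->F, B2->T, B2->T, B2->T, B2->T, B2->F, B4->S, ...; outcomes B1=T, B1=F, B2=T, B2=F, B3=F, B4=S, B5=T, B6=F, B7=E, B8=F, B10=F, B11=E
input #5, a=2, t=11: events B1->T, B1->T, B1->T, B1->T, B1->T, B1->F, B2->T, B2->T, B2->T, B2->T, B2->F, B4->E, B3->F, B5->T, ...; outcomes B1=T, B1=F, B2=T, B2=F, B3=F, B4=E, B5=T, B6=F, B7=E, B8=F, B10=T, B11=S
input #6, a=5, t=7: events B1->T, B1->T, B1->F, B2->T, B2->T, B2->T, B2->T, B2->F, B4->S, B3->F, B5->T, B7->E, B6->F, B8->F, ...; outcomes B1=T, B1=F, B2=T, B2=F, B3=F, B4=S, B5=T, B6=F, B7=E, B8=F, B10=T, B11=S
union over the pool: B1=T, B1=F, B2=T, B2=F, B3=T, B3=F, B4=S, B4=E, B5=T, B6=F, B7=E, B8=F, B10=T, B10=F, B11=S, B11=E
uncovered (6 of 22): B5=F, B6=T, B7=S, B8=T, B9=T, B9=F
Answer: 6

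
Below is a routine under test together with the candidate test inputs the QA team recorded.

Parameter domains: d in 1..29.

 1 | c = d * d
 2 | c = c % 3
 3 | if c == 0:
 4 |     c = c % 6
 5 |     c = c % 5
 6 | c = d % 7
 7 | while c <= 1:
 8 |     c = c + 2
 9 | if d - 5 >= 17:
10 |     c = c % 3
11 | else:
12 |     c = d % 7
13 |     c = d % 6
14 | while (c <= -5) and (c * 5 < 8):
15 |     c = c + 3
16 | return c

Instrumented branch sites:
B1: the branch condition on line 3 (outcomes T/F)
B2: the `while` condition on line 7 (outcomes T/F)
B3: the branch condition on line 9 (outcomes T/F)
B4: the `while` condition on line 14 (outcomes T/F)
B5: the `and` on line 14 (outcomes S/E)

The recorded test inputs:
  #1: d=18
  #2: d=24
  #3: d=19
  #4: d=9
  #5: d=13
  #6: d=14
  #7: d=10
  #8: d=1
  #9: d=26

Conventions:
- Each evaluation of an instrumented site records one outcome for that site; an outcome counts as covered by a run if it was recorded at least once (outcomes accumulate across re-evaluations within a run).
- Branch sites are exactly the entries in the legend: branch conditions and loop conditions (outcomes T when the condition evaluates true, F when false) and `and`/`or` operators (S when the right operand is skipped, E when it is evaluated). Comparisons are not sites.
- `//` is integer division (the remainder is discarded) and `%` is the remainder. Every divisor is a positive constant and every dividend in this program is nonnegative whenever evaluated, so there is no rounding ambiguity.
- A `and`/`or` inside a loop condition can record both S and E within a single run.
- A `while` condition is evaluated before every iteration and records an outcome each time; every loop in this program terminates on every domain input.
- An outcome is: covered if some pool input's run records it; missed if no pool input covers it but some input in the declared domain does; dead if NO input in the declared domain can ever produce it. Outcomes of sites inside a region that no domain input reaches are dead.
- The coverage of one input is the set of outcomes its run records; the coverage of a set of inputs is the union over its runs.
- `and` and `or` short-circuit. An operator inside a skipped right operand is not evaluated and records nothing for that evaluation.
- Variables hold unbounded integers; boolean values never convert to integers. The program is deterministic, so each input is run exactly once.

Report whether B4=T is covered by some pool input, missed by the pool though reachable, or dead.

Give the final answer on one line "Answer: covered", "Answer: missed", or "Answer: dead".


no pool input records B4=T
checking all 29 inputs in the declared domain: B4=T is never recorded -> dead
Answer: dead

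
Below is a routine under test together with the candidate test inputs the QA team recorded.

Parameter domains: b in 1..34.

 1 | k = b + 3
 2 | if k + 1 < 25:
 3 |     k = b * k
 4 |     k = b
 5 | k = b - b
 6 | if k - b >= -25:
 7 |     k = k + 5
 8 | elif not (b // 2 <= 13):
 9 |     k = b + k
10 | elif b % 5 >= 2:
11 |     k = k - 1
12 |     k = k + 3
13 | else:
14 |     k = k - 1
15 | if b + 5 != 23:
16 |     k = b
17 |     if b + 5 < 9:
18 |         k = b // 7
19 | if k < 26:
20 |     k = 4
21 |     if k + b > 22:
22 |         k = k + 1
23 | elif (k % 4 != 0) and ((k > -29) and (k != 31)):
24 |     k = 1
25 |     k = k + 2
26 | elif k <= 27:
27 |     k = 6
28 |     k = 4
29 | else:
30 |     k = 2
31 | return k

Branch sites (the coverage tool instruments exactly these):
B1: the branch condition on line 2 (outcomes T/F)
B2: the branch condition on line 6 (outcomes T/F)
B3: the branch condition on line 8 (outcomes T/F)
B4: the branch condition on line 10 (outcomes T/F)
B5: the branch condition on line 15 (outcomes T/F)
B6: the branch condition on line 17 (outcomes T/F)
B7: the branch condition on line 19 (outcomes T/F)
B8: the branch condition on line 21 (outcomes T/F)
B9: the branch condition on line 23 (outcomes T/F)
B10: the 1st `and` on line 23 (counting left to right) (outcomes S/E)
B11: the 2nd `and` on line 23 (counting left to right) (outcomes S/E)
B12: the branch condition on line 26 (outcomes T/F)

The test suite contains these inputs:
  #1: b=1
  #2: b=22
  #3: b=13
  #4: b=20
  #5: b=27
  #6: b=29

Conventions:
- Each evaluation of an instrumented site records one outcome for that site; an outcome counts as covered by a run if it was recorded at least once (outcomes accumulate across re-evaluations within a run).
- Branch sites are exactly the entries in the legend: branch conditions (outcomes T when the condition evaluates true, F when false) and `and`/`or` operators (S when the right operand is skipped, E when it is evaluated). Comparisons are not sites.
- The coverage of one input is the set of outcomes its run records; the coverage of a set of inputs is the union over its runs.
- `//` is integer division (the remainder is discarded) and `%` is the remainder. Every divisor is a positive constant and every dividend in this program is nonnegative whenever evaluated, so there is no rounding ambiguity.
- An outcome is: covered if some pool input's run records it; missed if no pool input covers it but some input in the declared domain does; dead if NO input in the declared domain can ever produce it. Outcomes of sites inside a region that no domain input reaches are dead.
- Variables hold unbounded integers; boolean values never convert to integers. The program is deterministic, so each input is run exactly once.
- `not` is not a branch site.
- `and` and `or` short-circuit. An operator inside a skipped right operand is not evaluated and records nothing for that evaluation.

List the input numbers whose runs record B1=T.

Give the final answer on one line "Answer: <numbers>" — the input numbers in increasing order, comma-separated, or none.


input #1 (b=1): produces B1=T
input #2 (b=22): does not produce B1=T
input #3 (b=13): produces B1=T
input #4 (b=20): produces B1=T
input #5 (b=27): does not produce B1=T
input #6 (b=29): does not produce B1=T
Answer: 1, 3, 4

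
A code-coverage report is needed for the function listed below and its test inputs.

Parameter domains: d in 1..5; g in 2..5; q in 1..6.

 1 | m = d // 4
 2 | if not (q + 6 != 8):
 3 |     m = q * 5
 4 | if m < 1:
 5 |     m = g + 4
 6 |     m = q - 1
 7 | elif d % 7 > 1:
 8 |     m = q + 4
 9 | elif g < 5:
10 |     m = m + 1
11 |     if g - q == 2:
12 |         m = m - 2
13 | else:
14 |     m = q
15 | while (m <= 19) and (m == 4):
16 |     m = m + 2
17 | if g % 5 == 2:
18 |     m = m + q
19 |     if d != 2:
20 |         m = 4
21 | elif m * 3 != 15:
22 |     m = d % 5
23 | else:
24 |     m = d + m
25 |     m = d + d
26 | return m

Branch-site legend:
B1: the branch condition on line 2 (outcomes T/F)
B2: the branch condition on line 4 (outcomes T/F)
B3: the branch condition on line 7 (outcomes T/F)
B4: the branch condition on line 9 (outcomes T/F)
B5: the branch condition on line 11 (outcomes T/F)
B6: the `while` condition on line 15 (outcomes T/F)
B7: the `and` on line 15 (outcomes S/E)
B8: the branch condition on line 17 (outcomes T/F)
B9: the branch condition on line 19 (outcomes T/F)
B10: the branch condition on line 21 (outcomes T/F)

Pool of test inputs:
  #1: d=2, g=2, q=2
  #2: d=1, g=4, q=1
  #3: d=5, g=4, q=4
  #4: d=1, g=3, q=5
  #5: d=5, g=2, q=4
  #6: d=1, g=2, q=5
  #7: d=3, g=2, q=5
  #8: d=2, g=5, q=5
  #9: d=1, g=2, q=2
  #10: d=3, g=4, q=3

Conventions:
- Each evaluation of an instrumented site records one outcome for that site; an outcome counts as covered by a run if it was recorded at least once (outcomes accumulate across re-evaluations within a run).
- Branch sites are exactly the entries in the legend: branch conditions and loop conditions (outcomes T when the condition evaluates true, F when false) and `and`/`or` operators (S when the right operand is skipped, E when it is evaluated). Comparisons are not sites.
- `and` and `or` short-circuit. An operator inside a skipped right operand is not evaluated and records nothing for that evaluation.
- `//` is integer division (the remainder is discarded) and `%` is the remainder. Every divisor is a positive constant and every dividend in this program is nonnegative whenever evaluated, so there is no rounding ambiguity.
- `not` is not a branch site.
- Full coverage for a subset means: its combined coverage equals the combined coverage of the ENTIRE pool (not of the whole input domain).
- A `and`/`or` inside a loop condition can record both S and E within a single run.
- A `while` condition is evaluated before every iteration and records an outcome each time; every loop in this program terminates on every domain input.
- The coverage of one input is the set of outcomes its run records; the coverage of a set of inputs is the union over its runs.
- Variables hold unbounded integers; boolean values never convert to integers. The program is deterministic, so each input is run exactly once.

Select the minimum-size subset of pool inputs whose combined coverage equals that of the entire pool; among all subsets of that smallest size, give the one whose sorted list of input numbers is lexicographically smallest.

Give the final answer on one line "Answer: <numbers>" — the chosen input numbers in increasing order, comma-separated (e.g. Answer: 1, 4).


input #1, d=2, g=2, q=2: outcomes B1=T, B2=F, B3=T, B6=F, B7=E, B8=T, B9=F
input #2, d=1, g=4, q=1: outcomes B1=F, B2=T, B6=F, B7=E, B8=F, B10=T
input #3, d=5, g=4, q=4: outcomes B1=F, B2=F, B3=T, B6=F, B7=E, B8=F, B10=T
input #4, d=1, g=3, q=5: outcomes B1=F, B2=T, B6=T, B6=F, B7=E, B8=F, B10=T
input #5, d=5, g=2, q=4: outcomes B1=F, B2=F, B3=T, B6=F, B7=E, B8=T, B9=T
input #6, d=1, g=2, q=5: outcomes B1=F, B2=T, B6=T, B6=F, B7=E, B8=T, B9=T
input #7, d=3, g=2, q=5: outcomes B1=F, B2=T, B6=T, B6=F, B7=E, B8=T, B9=T
input #8, d=2, g=5, q=5: outcomes B1=F, B2=T, B6=T, B6=F, B7=E, B8=F, B10=T
input #9, d=1, g=2, q=2: outcomes B1=T, B2=F, B3=F, B4=T, B5=F, B6=F, B7=E, B8=T, B9=T
input #10, d=3, g=4, q=3: outcomes B1=F, B2=T, B6=F, B7=E, B8=F, B10=T
the full pool covers 16 outcomes: B1=T, B1=F, B2=T, B2=F, B3=T, B3=F, B4=T, B5=F, B6=T, B6=F, B7=E, B8=T, B8=F, B9=T, B9=F, B10=T
size 1 is not enough: best union over all size-1 subsets is 9/16
size 2 is not enough: best union over all size-2 subsets is 14/16
at size 3, {1, 4, 9} reaches all 16 outcomes; every lexicographically earlier size-3 subset fails
Answer: 1, 4, 9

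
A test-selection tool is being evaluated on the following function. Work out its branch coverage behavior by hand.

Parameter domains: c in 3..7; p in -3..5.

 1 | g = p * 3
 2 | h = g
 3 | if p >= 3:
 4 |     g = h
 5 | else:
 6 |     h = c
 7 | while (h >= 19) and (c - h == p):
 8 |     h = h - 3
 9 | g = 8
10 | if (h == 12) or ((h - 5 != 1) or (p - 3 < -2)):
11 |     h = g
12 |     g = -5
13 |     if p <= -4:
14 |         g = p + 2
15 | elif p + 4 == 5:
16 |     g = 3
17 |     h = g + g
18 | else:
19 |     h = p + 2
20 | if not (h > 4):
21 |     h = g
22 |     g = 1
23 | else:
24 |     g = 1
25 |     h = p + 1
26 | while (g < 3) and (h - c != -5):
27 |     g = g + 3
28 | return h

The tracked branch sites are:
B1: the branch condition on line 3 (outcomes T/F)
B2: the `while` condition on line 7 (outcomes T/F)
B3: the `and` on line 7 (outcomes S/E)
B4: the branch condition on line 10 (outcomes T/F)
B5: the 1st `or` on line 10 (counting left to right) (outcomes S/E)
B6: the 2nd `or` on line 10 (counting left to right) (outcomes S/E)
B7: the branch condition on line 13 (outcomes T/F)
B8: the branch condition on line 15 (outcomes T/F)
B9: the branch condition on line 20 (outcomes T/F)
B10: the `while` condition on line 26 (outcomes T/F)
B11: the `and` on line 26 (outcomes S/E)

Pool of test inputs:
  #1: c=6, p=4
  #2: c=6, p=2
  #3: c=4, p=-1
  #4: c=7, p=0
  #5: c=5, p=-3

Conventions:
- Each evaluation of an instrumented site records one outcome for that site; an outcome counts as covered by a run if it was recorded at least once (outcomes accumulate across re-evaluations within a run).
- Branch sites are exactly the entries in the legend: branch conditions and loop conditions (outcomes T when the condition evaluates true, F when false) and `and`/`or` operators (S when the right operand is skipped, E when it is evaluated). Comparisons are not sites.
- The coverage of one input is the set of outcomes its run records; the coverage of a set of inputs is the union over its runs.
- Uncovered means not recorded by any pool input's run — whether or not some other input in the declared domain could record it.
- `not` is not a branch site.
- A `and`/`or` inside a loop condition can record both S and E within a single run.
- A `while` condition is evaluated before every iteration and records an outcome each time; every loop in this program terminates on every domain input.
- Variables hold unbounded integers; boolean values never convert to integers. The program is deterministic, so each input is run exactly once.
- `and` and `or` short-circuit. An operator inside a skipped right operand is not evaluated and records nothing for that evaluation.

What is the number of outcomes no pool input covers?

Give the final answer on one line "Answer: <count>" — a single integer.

input #1 (c=6, p=4): events B1->T, B3->S, B2->F, B5->S, B4->T, B7->F, B9->F, B11->E, B10->T, B11->S, B10->F; covers B1=T, B2=F, B3=S, B4=T, B5=S, B7=F, B9=F, B10=T, B10=F, B11=S, B11=E
input #2 (c=6, p=2): events B1->F, B3->S, B2->F, B5->E, B6->E, B4->F, B8->F, B9->T, B11->E, B10->T, B11->S, B10->F; covers B1=F, B2=F, B3=S, B4=F, B5=E, B6=E, B8=F, B9=T, B10=T, B10=F, B11=S, B11=E
input #3 (c=4, p=-1): events B1->F, B3->S, B2->F, B5->E, B6->S, B4->T, B7->F, B9->F, B11->E, B10->T, B11->S, B10->F; covers B1=F, B2=F, B3=S, B4=T, B5=E, B6=S, B7=F, B9=F, B10=T, B10=F, B11=S, B11=E
input #4 (c=7, p=0): events B1->F, B3->S, B2->F, B5->E, B6->S, B4->T, B7->F, B9->F, B11->E, B10->T, B11->S, B10->F; covers B1=F, B2=F, B3=S, B4=T, B5=E, B6=S, B7=F, B9=F, B10=T, B10=F, B11=S, B11=E
input #5 (c=5, p=-3): events B1->F, B3->S, B2->F, B5->E, B6->S, B4->T, B7->F, B9->F, B11->E, B10->T, B11->S, B10->F; covers B1=F, B2=F, B3=S, B4=T, B5=E, B6=S, B7=F, B9=F, B10=T, B10=F, B11=S, B11=E
union over the pool: B1=T, B1=F, B2=F, B3=S, B4=T, B4=F, B5=S, B5=E, B6=S, B6=E, B7=F, B8=F, B9=T, B9=F, B10=T, B10=F, B11=S, B11=E
uncovered (4 of 22): B2=T, B3=E, B7=T, B8=T

Answer: 4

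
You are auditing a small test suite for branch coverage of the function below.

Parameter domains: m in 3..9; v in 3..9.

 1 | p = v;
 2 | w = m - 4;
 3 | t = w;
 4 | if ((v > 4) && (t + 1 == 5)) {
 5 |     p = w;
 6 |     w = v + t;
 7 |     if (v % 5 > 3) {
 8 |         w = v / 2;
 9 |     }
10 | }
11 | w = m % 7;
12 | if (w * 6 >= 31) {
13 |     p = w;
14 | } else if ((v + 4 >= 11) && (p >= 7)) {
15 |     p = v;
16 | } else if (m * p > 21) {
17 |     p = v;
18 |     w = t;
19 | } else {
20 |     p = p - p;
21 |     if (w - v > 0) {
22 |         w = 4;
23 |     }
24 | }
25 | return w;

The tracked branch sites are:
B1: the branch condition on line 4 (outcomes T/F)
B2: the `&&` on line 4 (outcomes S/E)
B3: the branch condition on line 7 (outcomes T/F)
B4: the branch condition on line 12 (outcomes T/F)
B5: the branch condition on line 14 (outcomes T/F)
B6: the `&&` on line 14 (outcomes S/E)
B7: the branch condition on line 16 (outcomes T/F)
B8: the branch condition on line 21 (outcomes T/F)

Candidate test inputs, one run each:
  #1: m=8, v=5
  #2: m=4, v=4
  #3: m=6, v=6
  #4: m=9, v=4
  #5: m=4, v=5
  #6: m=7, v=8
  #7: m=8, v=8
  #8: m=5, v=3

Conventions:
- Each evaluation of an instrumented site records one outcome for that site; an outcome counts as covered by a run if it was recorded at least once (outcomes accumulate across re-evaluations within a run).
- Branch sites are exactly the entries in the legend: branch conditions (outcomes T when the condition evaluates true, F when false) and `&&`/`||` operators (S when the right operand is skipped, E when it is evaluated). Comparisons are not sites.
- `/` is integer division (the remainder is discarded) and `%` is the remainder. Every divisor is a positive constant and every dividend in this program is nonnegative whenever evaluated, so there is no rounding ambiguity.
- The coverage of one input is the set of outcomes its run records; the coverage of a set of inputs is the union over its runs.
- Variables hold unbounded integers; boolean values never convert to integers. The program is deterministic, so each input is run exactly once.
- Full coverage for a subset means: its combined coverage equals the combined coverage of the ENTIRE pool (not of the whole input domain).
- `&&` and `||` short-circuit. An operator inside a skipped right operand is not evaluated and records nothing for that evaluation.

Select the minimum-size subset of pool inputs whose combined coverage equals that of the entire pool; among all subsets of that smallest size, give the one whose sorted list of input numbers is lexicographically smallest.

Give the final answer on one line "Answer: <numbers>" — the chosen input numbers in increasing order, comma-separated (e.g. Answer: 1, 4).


input #1 (m=8, v=5): covers B1=T, B2=E, B3=F, B4=F, B5=F, B6=S, B7=T
input #2 (m=4, v=4): covers B1=F, B2=S, B4=F, B5=F, B6=S, B7=F, B8=F
input #3 (m=6, v=6): covers B1=F, B2=E, B4=T
input #4 (m=9, v=4): covers B1=F, B2=S, B4=F, B5=F, B6=S, B7=T
input #5 (m=4, v=5): covers B1=F, B2=E, B4=F, B5=F, B6=S, B7=F, B8=F
input #6 (m=7, v=8): covers B1=F, B2=E, B4=F, B5=T, B6=E
input #7 (m=8, v=8): covers B1=T, B2=E, B3=F, B4=F, B5=F, B6=E, B7=T
input #8 (m=5, v=3): covers B1=F, B2=S, B4=F, B5=F, B6=S, B7=F, B8=T
union over all inputs: B1=T, B1=F, B2=S, B2=E, B3=F, B4=T, B4=F, B5=T, B5=F, B6=S, B6=E, B7=T, B7=F, B8=T, B8=F (15 outcomes)
checked all size-1 subsets: none covers 15 outcomes (max 7/15)
checked all size-2 subsets: none covers 15 outcomes (max 12/15)
checked all size-3 subsets: none covers 15 outcomes (max 13/15)
checked all size-4 subsets: none covers 15 outcomes (max 14/15)
inputs {1, 2, 3, 6, 8} (size 5) cover everything; no size-5 subset with a lexicographically smaller index list covers all 15
Answer: 1, 2, 3, 6, 8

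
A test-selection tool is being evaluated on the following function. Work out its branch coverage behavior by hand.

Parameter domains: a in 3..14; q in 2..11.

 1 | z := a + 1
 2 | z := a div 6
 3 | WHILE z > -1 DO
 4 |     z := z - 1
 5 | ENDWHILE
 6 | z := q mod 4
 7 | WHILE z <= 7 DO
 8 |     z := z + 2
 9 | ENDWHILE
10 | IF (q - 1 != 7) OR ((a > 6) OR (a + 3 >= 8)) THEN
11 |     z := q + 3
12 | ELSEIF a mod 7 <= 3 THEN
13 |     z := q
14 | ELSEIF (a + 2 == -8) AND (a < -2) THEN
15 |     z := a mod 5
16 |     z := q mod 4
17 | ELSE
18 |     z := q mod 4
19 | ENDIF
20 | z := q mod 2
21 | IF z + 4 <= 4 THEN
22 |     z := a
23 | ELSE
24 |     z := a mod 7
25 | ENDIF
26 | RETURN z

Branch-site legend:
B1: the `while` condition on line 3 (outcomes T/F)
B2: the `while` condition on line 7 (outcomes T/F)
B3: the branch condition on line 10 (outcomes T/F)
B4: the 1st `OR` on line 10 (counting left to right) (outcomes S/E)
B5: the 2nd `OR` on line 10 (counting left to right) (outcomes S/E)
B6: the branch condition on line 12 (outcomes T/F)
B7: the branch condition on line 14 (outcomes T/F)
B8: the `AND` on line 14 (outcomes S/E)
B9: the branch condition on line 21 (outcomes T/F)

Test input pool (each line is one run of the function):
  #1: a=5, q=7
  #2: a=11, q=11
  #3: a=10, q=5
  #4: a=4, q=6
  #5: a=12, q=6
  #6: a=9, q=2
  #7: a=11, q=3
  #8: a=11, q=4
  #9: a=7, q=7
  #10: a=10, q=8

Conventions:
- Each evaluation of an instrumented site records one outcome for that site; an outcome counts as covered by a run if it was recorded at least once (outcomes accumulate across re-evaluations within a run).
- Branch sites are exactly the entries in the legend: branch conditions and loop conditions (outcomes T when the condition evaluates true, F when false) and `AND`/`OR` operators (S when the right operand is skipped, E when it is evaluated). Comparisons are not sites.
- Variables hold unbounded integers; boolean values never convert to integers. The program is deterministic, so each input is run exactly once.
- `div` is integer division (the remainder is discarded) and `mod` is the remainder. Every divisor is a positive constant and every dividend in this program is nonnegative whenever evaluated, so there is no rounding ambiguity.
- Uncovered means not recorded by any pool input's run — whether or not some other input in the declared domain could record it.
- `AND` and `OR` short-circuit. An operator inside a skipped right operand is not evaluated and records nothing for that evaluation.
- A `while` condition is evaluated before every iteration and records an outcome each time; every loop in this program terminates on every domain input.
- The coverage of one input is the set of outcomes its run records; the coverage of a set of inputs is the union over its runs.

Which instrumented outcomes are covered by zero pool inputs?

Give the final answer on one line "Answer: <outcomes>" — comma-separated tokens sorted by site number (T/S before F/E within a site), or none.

input #1 (a=5, q=7): events B1->T, B1->F, B2->T, B2->T, B2->T, B2->F, B4->S, B3->T, B9->F; covers B1=T, B1=F, B2=T, B2=F, B3=T, B4=S, B9=F
input #2 (a=11, q=11): events B1->T, B1->T, B1->F, B2->T, B2->T, B2->T, B2->F, B4->S, B3->T, B9->F; covers B1=T, B1=F, B2=T, B2=F, B3=T, B4=S, B9=F
input #3 (a=10, q=5): events B1->T, B1->T, B1->F, B2->T, B2->T, B2->T, B2->T, B2->F, B4->S, B3->T, B9->F; covers B1=T, B1=F, B2=T, B2=F, B3=T, B4=S, B9=F
input #4 (a=4, q=6): events B1->T, B1->F, B2->T, B2->T, B2->T, B2->F, B4->S, B3->T, B9->T; covers B1=T, B1=F, B2=T, B2=F, B3=T, B4=S, B9=T
input #5 (a=12, q=6): events B1->T, B1->T, B1->T, B1->F, B2->T, B2->T, B2->T, B2->F, B4->S, B3->T, B9->T; covers B1=T, B1=F, B2=T, B2=F, B3=T, B4=S, B9=T
input #6 (a=9, q=2): events B1->T, B1->T, B1->F, B2->T, B2->T, B2->T, B2->F, B4->S, B3->T, B9->T; covers B1=T, B1=F, B2=T, B2=F, B3=T, B4=S, B9=T
input #7 (a=11, q=3): events B1->T, B1->T, B1->F, B2->T, B2->T, B2->T, B2->F, B4->S, B3->T, B9->F; covers B1=T, B1=F, B2=T, B2=F, B3=T, B4=S, B9=F
input #8 (a=11, q=4): events B1->T, B1->T, B1->F, B2->T, B2->T, B2->T, B2->T, B2->F, B4->S, B3->T, B9->T; covers B1=T, B1=F, B2=T, B2=F, B3=T, B4=S, B9=T
input #9 (a=7, q=7): events B1->T, B1->T, B1->F, B2->T, B2->T, B2->T, B2->F, B4->S, B3->T, B9->F; covers B1=T, B1=F, B2=T, B2=F, B3=T, B4=S, B9=F
input #10 (a=10, q=8): events B1->T, B1->T, B1->F, B2->T, B2->T, B2->T, B2->T, B2->F, B4->E, B5->S, B3->T, B9->T; covers B1=T, B1=F, B2=T, B2=F, B3=T, B4=E, B5=S, B9=T
union over the pool: B1=T, B1=F, B2=T, B2=F, B3=T, B4=S, B4=E, B5=S, B9=T, B9=F
uncovered (8 of 18): B3=F, B5=E, B6=T, B6=F, B7=T, B7=F, B8=S, B8=E

Answer: B3=F, B5=E, B6=T, B6=F, B7=T, B7=F, B8=S, B8=E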